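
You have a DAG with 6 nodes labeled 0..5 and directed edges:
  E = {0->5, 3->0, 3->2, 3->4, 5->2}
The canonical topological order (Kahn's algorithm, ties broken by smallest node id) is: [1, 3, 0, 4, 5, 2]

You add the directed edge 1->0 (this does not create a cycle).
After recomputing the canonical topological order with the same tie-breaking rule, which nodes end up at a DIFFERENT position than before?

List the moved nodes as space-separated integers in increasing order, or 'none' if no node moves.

Answer: none

Derivation:
Old toposort: [1, 3, 0, 4, 5, 2]
Added edge 1->0
Recompute Kahn (smallest-id tiebreak):
  initial in-degrees: [2, 0, 2, 0, 1, 1]
  ready (indeg=0): [1, 3]
  pop 1: indeg[0]->1 | ready=[3] | order so far=[1]
  pop 3: indeg[0]->0; indeg[2]->1; indeg[4]->0 | ready=[0, 4] | order so far=[1, 3]
  pop 0: indeg[5]->0 | ready=[4, 5] | order so far=[1, 3, 0]
  pop 4: no out-edges | ready=[5] | order so far=[1, 3, 0, 4]
  pop 5: indeg[2]->0 | ready=[2] | order so far=[1, 3, 0, 4, 5]
  pop 2: no out-edges | ready=[] | order so far=[1, 3, 0, 4, 5, 2]
New canonical toposort: [1, 3, 0, 4, 5, 2]
Compare positions:
  Node 0: index 2 -> 2 (same)
  Node 1: index 0 -> 0 (same)
  Node 2: index 5 -> 5 (same)
  Node 3: index 1 -> 1 (same)
  Node 4: index 3 -> 3 (same)
  Node 5: index 4 -> 4 (same)
Nodes that changed position: none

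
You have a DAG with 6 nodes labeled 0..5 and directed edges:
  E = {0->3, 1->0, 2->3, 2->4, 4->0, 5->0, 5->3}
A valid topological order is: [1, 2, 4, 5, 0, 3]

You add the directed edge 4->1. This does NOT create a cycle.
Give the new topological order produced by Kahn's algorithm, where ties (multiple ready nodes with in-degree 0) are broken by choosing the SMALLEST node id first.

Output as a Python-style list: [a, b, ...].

Old toposort: [1, 2, 4, 5, 0, 3]
Added edge: 4->1
Position of 4 (2) > position of 1 (0). Must reorder: 4 must now come before 1.
Run Kahn's algorithm (break ties by smallest node id):
  initial in-degrees: [3, 1, 0, 3, 1, 0]
  ready (indeg=0): [2, 5]
  pop 2: indeg[3]->2; indeg[4]->0 | ready=[4, 5] | order so far=[2]
  pop 4: indeg[0]->2; indeg[1]->0 | ready=[1, 5] | order so far=[2, 4]
  pop 1: indeg[0]->1 | ready=[5] | order so far=[2, 4, 1]
  pop 5: indeg[0]->0; indeg[3]->1 | ready=[0] | order so far=[2, 4, 1, 5]
  pop 0: indeg[3]->0 | ready=[3] | order so far=[2, 4, 1, 5, 0]
  pop 3: no out-edges | ready=[] | order so far=[2, 4, 1, 5, 0, 3]
  Result: [2, 4, 1, 5, 0, 3]

Answer: [2, 4, 1, 5, 0, 3]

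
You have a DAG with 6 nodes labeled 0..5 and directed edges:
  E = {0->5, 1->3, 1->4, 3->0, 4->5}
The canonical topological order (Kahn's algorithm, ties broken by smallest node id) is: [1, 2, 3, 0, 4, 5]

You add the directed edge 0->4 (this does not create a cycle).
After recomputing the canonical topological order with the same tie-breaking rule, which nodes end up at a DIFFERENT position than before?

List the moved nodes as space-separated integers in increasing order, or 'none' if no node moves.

Answer: none

Derivation:
Old toposort: [1, 2, 3, 0, 4, 5]
Added edge 0->4
Recompute Kahn (smallest-id tiebreak):
  initial in-degrees: [1, 0, 0, 1, 2, 2]
  ready (indeg=0): [1, 2]
  pop 1: indeg[3]->0; indeg[4]->1 | ready=[2, 3] | order so far=[1]
  pop 2: no out-edges | ready=[3] | order so far=[1, 2]
  pop 3: indeg[0]->0 | ready=[0] | order so far=[1, 2, 3]
  pop 0: indeg[4]->0; indeg[5]->1 | ready=[4] | order so far=[1, 2, 3, 0]
  pop 4: indeg[5]->0 | ready=[5] | order so far=[1, 2, 3, 0, 4]
  pop 5: no out-edges | ready=[] | order so far=[1, 2, 3, 0, 4, 5]
New canonical toposort: [1, 2, 3, 0, 4, 5]
Compare positions:
  Node 0: index 3 -> 3 (same)
  Node 1: index 0 -> 0 (same)
  Node 2: index 1 -> 1 (same)
  Node 3: index 2 -> 2 (same)
  Node 4: index 4 -> 4 (same)
  Node 5: index 5 -> 5 (same)
Nodes that changed position: none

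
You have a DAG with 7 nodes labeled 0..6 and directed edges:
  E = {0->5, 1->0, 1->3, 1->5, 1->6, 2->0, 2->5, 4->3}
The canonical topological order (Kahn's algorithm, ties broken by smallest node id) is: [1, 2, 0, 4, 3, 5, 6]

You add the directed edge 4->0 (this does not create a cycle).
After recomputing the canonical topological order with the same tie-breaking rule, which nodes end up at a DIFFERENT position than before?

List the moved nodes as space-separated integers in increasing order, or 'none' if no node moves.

Old toposort: [1, 2, 0, 4, 3, 5, 6]
Added edge 4->0
Recompute Kahn (smallest-id tiebreak):
  initial in-degrees: [3, 0, 0, 2, 0, 3, 1]
  ready (indeg=0): [1, 2, 4]
  pop 1: indeg[0]->2; indeg[3]->1; indeg[5]->2; indeg[6]->0 | ready=[2, 4, 6] | order so far=[1]
  pop 2: indeg[0]->1; indeg[5]->1 | ready=[4, 6] | order so far=[1, 2]
  pop 4: indeg[0]->0; indeg[3]->0 | ready=[0, 3, 6] | order so far=[1, 2, 4]
  pop 0: indeg[5]->0 | ready=[3, 5, 6] | order so far=[1, 2, 4, 0]
  pop 3: no out-edges | ready=[5, 6] | order so far=[1, 2, 4, 0, 3]
  pop 5: no out-edges | ready=[6] | order so far=[1, 2, 4, 0, 3, 5]
  pop 6: no out-edges | ready=[] | order so far=[1, 2, 4, 0, 3, 5, 6]
New canonical toposort: [1, 2, 4, 0, 3, 5, 6]
Compare positions:
  Node 0: index 2 -> 3 (moved)
  Node 1: index 0 -> 0 (same)
  Node 2: index 1 -> 1 (same)
  Node 3: index 4 -> 4 (same)
  Node 4: index 3 -> 2 (moved)
  Node 5: index 5 -> 5 (same)
  Node 6: index 6 -> 6 (same)
Nodes that changed position: 0 4

Answer: 0 4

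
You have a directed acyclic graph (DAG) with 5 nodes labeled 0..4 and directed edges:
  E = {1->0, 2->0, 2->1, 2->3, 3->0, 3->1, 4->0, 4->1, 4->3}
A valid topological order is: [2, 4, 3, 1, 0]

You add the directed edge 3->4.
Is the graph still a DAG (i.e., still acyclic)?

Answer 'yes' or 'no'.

Given toposort: [2, 4, 3, 1, 0]
Position of 3: index 2; position of 4: index 1
New edge 3->4: backward (u after v in old order)
Backward edge: old toposort is now invalid. Check if this creates a cycle.
Does 4 already reach 3? Reachable from 4: [0, 1, 3, 4]. YES -> cycle!
Still a DAG? no

Answer: no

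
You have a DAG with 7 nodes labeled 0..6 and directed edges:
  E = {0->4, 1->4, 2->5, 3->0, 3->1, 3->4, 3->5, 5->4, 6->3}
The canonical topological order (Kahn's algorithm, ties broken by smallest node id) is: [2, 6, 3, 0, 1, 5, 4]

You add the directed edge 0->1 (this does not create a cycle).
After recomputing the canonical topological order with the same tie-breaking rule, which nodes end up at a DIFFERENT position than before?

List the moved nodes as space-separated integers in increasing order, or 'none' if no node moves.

Answer: none

Derivation:
Old toposort: [2, 6, 3, 0, 1, 5, 4]
Added edge 0->1
Recompute Kahn (smallest-id tiebreak):
  initial in-degrees: [1, 2, 0, 1, 4, 2, 0]
  ready (indeg=0): [2, 6]
  pop 2: indeg[5]->1 | ready=[6] | order so far=[2]
  pop 6: indeg[3]->0 | ready=[3] | order so far=[2, 6]
  pop 3: indeg[0]->0; indeg[1]->1; indeg[4]->3; indeg[5]->0 | ready=[0, 5] | order so far=[2, 6, 3]
  pop 0: indeg[1]->0; indeg[4]->2 | ready=[1, 5] | order so far=[2, 6, 3, 0]
  pop 1: indeg[4]->1 | ready=[5] | order so far=[2, 6, 3, 0, 1]
  pop 5: indeg[4]->0 | ready=[4] | order so far=[2, 6, 3, 0, 1, 5]
  pop 4: no out-edges | ready=[] | order so far=[2, 6, 3, 0, 1, 5, 4]
New canonical toposort: [2, 6, 3, 0, 1, 5, 4]
Compare positions:
  Node 0: index 3 -> 3 (same)
  Node 1: index 4 -> 4 (same)
  Node 2: index 0 -> 0 (same)
  Node 3: index 2 -> 2 (same)
  Node 4: index 6 -> 6 (same)
  Node 5: index 5 -> 5 (same)
  Node 6: index 1 -> 1 (same)
Nodes that changed position: none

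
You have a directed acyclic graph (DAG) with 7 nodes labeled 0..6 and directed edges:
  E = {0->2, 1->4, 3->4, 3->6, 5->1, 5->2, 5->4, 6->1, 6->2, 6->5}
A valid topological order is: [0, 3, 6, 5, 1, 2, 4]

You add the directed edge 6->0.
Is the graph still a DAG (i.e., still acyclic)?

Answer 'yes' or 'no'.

Given toposort: [0, 3, 6, 5, 1, 2, 4]
Position of 6: index 2; position of 0: index 0
New edge 6->0: backward (u after v in old order)
Backward edge: old toposort is now invalid. Check if this creates a cycle.
Does 0 already reach 6? Reachable from 0: [0, 2]. NO -> still a DAG (reorder needed).
Still a DAG? yes

Answer: yes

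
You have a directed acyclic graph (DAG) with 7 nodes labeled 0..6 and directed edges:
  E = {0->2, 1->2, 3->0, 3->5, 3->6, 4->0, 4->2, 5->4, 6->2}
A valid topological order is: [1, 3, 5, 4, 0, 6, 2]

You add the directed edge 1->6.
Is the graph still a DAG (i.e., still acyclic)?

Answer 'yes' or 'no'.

Given toposort: [1, 3, 5, 4, 0, 6, 2]
Position of 1: index 0; position of 6: index 5
New edge 1->6: forward
Forward edge: respects the existing order. Still a DAG, same toposort still valid.
Still a DAG? yes

Answer: yes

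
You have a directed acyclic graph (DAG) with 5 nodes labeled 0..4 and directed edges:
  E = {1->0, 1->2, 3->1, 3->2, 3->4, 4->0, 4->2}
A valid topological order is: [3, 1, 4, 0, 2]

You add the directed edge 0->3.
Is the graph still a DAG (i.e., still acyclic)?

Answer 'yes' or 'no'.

Answer: no

Derivation:
Given toposort: [3, 1, 4, 0, 2]
Position of 0: index 3; position of 3: index 0
New edge 0->3: backward (u after v in old order)
Backward edge: old toposort is now invalid. Check if this creates a cycle.
Does 3 already reach 0? Reachable from 3: [0, 1, 2, 3, 4]. YES -> cycle!
Still a DAG? no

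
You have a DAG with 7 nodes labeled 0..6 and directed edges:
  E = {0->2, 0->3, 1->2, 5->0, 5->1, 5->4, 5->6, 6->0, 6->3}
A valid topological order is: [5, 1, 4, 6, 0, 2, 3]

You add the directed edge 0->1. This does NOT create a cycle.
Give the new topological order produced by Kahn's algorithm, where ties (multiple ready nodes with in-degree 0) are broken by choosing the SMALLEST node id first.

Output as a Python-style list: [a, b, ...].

Old toposort: [5, 1, 4, 6, 0, 2, 3]
Added edge: 0->1
Position of 0 (4) > position of 1 (1). Must reorder: 0 must now come before 1.
Run Kahn's algorithm (break ties by smallest node id):
  initial in-degrees: [2, 2, 2, 2, 1, 0, 1]
  ready (indeg=0): [5]
  pop 5: indeg[0]->1; indeg[1]->1; indeg[4]->0; indeg[6]->0 | ready=[4, 6] | order so far=[5]
  pop 4: no out-edges | ready=[6] | order so far=[5, 4]
  pop 6: indeg[0]->0; indeg[3]->1 | ready=[0] | order so far=[5, 4, 6]
  pop 0: indeg[1]->0; indeg[2]->1; indeg[3]->0 | ready=[1, 3] | order so far=[5, 4, 6, 0]
  pop 1: indeg[2]->0 | ready=[2, 3] | order so far=[5, 4, 6, 0, 1]
  pop 2: no out-edges | ready=[3] | order so far=[5, 4, 6, 0, 1, 2]
  pop 3: no out-edges | ready=[] | order so far=[5, 4, 6, 0, 1, 2, 3]
  Result: [5, 4, 6, 0, 1, 2, 3]

Answer: [5, 4, 6, 0, 1, 2, 3]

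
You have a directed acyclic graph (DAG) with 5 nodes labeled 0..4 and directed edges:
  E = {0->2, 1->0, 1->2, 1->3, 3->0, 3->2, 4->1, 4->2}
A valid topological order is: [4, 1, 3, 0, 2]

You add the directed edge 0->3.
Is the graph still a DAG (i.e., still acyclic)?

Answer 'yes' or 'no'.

Given toposort: [4, 1, 3, 0, 2]
Position of 0: index 3; position of 3: index 2
New edge 0->3: backward (u after v in old order)
Backward edge: old toposort is now invalid. Check if this creates a cycle.
Does 3 already reach 0? Reachable from 3: [0, 2, 3]. YES -> cycle!
Still a DAG? no

Answer: no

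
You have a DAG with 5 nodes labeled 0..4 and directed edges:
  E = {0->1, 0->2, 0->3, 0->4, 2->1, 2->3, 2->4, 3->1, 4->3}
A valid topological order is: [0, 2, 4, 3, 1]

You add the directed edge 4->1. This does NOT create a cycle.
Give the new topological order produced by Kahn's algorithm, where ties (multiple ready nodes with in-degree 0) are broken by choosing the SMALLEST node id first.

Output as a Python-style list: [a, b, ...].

Old toposort: [0, 2, 4, 3, 1]
Added edge: 4->1
Position of 4 (2) < position of 1 (4). Old order still valid.
Run Kahn's algorithm (break ties by smallest node id):
  initial in-degrees: [0, 4, 1, 3, 2]
  ready (indeg=0): [0]
  pop 0: indeg[1]->3; indeg[2]->0; indeg[3]->2; indeg[4]->1 | ready=[2] | order so far=[0]
  pop 2: indeg[1]->2; indeg[3]->1; indeg[4]->0 | ready=[4] | order so far=[0, 2]
  pop 4: indeg[1]->1; indeg[3]->0 | ready=[3] | order so far=[0, 2, 4]
  pop 3: indeg[1]->0 | ready=[1] | order so far=[0, 2, 4, 3]
  pop 1: no out-edges | ready=[] | order so far=[0, 2, 4, 3, 1]
  Result: [0, 2, 4, 3, 1]

Answer: [0, 2, 4, 3, 1]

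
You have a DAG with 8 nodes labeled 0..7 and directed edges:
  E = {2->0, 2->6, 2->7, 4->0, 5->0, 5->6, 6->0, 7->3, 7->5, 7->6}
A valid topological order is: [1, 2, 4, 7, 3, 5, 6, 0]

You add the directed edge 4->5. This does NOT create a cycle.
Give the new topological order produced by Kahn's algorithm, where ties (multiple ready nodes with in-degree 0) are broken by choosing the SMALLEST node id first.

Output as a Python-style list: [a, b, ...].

Old toposort: [1, 2, 4, 7, 3, 5, 6, 0]
Added edge: 4->5
Position of 4 (2) < position of 5 (5). Old order still valid.
Run Kahn's algorithm (break ties by smallest node id):
  initial in-degrees: [4, 0, 0, 1, 0, 2, 3, 1]
  ready (indeg=0): [1, 2, 4]
  pop 1: no out-edges | ready=[2, 4] | order so far=[1]
  pop 2: indeg[0]->3; indeg[6]->2; indeg[7]->0 | ready=[4, 7] | order so far=[1, 2]
  pop 4: indeg[0]->2; indeg[5]->1 | ready=[7] | order so far=[1, 2, 4]
  pop 7: indeg[3]->0; indeg[5]->0; indeg[6]->1 | ready=[3, 5] | order so far=[1, 2, 4, 7]
  pop 3: no out-edges | ready=[5] | order so far=[1, 2, 4, 7, 3]
  pop 5: indeg[0]->1; indeg[6]->0 | ready=[6] | order so far=[1, 2, 4, 7, 3, 5]
  pop 6: indeg[0]->0 | ready=[0] | order so far=[1, 2, 4, 7, 3, 5, 6]
  pop 0: no out-edges | ready=[] | order so far=[1, 2, 4, 7, 3, 5, 6, 0]
  Result: [1, 2, 4, 7, 3, 5, 6, 0]

Answer: [1, 2, 4, 7, 3, 5, 6, 0]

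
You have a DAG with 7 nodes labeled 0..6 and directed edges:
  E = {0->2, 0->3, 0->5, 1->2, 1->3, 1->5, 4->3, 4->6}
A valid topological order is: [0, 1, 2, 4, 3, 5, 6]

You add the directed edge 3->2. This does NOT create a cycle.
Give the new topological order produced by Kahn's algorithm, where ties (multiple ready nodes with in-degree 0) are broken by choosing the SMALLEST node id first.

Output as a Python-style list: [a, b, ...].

Answer: [0, 1, 4, 3, 2, 5, 6]

Derivation:
Old toposort: [0, 1, 2, 4, 3, 5, 6]
Added edge: 3->2
Position of 3 (4) > position of 2 (2). Must reorder: 3 must now come before 2.
Run Kahn's algorithm (break ties by smallest node id):
  initial in-degrees: [0, 0, 3, 3, 0, 2, 1]
  ready (indeg=0): [0, 1, 4]
  pop 0: indeg[2]->2; indeg[3]->2; indeg[5]->1 | ready=[1, 4] | order so far=[0]
  pop 1: indeg[2]->1; indeg[3]->1; indeg[5]->0 | ready=[4, 5] | order so far=[0, 1]
  pop 4: indeg[3]->0; indeg[6]->0 | ready=[3, 5, 6] | order so far=[0, 1, 4]
  pop 3: indeg[2]->0 | ready=[2, 5, 6] | order so far=[0, 1, 4, 3]
  pop 2: no out-edges | ready=[5, 6] | order so far=[0, 1, 4, 3, 2]
  pop 5: no out-edges | ready=[6] | order so far=[0, 1, 4, 3, 2, 5]
  pop 6: no out-edges | ready=[] | order so far=[0, 1, 4, 3, 2, 5, 6]
  Result: [0, 1, 4, 3, 2, 5, 6]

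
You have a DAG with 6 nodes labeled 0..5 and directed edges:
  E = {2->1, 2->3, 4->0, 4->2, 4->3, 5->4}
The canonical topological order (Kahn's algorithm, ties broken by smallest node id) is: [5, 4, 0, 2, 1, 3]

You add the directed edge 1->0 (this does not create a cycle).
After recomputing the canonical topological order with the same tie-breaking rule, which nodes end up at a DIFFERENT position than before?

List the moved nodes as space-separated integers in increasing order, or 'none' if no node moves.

Old toposort: [5, 4, 0, 2, 1, 3]
Added edge 1->0
Recompute Kahn (smallest-id tiebreak):
  initial in-degrees: [2, 1, 1, 2, 1, 0]
  ready (indeg=0): [5]
  pop 5: indeg[4]->0 | ready=[4] | order so far=[5]
  pop 4: indeg[0]->1; indeg[2]->0; indeg[3]->1 | ready=[2] | order so far=[5, 4]
  pop 2: indeg[1]->0; indeg[3]->0 | ready=[1, 3] | order so far=[5, 4, 2]
  pop 1: indeg[0]->0 | ready=[0, 3] | order so far=[5, 4, 2, 1]
  pop 0: no out-edges | ready=[3] | order so far=[5, 4, 2, 1, 0]
  pop 3: no out-edges | ready=[] | order so far=[5, 4, 2, 1, 0, 3]
New canonical toposort: [5, 4, 2, 1, 0, 3]
Compare positions:
  Node 0: index 2 -> 4 (moved)
  Node 1: index 4 -> 3 (moved)
  Node 2: index 3 -> 2 (moved)
  Node 3: index 5 -> 5 (same)
  Node 4: index 1 -> 1 (same)
  Node 5: index 0 -> 0 (same)
Nodes that changed position: 0 1 2

Answer: 0 1 2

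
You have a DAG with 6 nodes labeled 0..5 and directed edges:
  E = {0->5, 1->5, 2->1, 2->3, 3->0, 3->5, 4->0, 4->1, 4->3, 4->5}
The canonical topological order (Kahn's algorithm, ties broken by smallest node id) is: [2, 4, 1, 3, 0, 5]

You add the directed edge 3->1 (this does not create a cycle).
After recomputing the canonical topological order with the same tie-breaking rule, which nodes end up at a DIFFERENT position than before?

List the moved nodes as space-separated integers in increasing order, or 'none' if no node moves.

Answer: 0 1 3

Derivation:
Old toposort: [2, 4, 1, 3, 0, 5]
Added edge 3->1
Recompute Kahn (smallest-id tiebreak):
  initial in-degrees: [2, 3, 0, 2, 0, 4]
  ready (indeg=0): [2, 4]
  pop 2: indeg[1]->2; indeg[3]->1 | ready=[4] | order so far=[2]
  pop 4: indeg[0]->1; indeg[1]->1; indeg[3]->0; indeg[5]->3 | ready=[3] | order so far=[2, 4]
  pop 3: indeg[0]->0; indeg[1]->0; indeg[5]->2 | ready=[0, 1] | order so far=[2, 4, 3]
  pop 0: indeg[5]->1 | ready=[1] | order so far=[2, 4, 3, 0]
  pop 1: indeg[5]->0 | ready=[5] | order so far=[2, 4, 3, 0, 1]
  pop 5: no out-edges | ready=[] | order so far=[2, 4, 3, 0, 1, 5]
New canonical toposort: [2, 4, 3, 0, 1, 5]
Compare positions:
  Node 0: index 4 -> 3 (moved)
  Node 1: index 2 -> 4 (moved)
  Node 2: index 0 -> 0 (same)
  Node 3: index 3 -> 2 (moved)
  Node 4: index 1 -> 1 (same)
  Node 5: index 5 -> 5 (same)
Nodes that changed position: 0 1 3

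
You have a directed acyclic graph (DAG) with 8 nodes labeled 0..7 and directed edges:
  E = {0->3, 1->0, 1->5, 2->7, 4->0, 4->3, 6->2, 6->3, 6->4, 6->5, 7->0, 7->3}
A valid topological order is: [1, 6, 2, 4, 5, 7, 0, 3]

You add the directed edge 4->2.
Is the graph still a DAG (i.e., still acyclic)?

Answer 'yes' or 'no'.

Given toposort: [1, 6, 2, 4, 5, 7, 0, 3]
Position of 4: index 3; position of 2: index 2
New edge 4->2: backward (u after v in old order)
Backward edge: old toposort is now invalid. Check if this creates a cycle.
Does 2 already reach 4? Reachable from 2: [0, 2, 3, 7]. NO -> still a DAG (reorder needed).
Still a DAG? yes

Answer: yes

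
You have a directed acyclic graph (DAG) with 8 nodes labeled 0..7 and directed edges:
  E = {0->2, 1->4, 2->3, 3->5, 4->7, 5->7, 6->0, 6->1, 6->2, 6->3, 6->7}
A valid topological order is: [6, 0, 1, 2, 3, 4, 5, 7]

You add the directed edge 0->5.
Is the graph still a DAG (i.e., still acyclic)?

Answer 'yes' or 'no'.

Answer: yes

Derivation:
Given toposort: [6, 0, 1, 2, 3, 4, 5, 7]
Position of 0: index 1; position of 5: index 6
New edge 0->5: forward
Forward edge: respects the existing order. Still a DAG, same toposort still valid.
Still a DAG? yes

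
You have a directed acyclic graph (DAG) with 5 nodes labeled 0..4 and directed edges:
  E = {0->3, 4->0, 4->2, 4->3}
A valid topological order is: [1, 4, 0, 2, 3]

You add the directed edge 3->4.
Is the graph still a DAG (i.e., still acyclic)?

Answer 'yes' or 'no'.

Given toposort: [1, 4, 0, 2, 3]
Position of 3: index 4; position of 4: index 1
New edge 3->4: backward (u after v in old order)
Backward edge: old toposort is now invalid. Check if this creates a cycle.
Does 4 already reach 3? Reachable from 4: [0, 2, 3, 4]. YES -> cycle!
Still a DAG? no

Answer: no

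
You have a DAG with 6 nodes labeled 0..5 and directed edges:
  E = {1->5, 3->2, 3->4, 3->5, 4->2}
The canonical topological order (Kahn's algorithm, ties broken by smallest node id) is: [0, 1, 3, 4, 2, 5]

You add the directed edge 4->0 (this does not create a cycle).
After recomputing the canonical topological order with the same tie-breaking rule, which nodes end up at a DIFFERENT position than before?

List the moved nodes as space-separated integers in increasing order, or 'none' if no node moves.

Answer: 0 1 3 4

Derivation:
Old toposort: [0, 1, 3, 4, 2, 5]
Added edge 4->0
Recompute Kahn (smallest-id tiebreak):
  initial in-degrees: [1, 0, 2, 0, 1, 2]
  ready (indeg=0): [1, 3]
  pop 1: indeg[5]->1 | ready=[3] | order so far=[1]
  pop 3: indeg[2]->1; indeg[4]->0; indeg[5]->0 | ready=[4, 5] | order so far=[1, 3]
  pop 4: indeg[0]->0; indeg[2]->0 | ready=[0, 2, 5] | order so far=[1, 3, 4]
  pop 0: no out-edges | ready=[2, 5] | order so far=[1, 3, 4, 0]
  pop 2: no out-edges | ready=[5] | order so far=[1, 3, 4, 0, 2]
  pop 5: no out-edges | ready=[] | order so far=[1, 3, 4, 0, 2, 5]
New canonical toposort: [1, 3, 4, 0, 2, 5]
Compare positions:
  Node 0: index 0 -> 3 (moved)
  Node 1: index 1 -> 0 (moved)
  Node 2: index 4 -> 4 (same)
  Node 3: index 2 -> 1 (moved)
  Node 4: index 3 -> 2 (moved)
  Node 5: index 5 -> 5 (same)
Nodes that changed position: 0 1 3 4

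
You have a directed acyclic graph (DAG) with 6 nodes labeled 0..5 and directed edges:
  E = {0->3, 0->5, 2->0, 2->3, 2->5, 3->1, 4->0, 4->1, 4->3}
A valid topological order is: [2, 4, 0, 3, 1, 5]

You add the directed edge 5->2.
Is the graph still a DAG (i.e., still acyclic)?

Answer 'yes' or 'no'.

Answer: no

Derivation:
Given toposort: [2, 4, 0, 3, 1, 5]
Position of 5: index 5; position of 2: index 0
New edge 5->2: backward (u after v in old order)
Backward edge: old toposort is now invalid. Check if this creates a cycle.
Does 2 already reach 5? Reachable from 2: [0, 1, 2, 3, 5]. YES -> cycle!
Still a DAG? no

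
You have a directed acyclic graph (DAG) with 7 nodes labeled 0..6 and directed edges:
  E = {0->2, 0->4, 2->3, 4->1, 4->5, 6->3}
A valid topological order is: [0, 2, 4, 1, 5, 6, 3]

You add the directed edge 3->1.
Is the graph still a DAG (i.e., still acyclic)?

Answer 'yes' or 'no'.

Given toposort: [0, 2, 4, 1, 5, 6, 3]
Position of 3: index 6; position of 1: index 3
New edge 3->1: backward (u after v in old order)
Backward edge: old toposort is now invalid. Check if this creates a cycle.
Does 1 already reach 3? Reachable from 1: [1]. NO -> still a DAG (reorder needed).
Still a DAG? yes

Answer: yes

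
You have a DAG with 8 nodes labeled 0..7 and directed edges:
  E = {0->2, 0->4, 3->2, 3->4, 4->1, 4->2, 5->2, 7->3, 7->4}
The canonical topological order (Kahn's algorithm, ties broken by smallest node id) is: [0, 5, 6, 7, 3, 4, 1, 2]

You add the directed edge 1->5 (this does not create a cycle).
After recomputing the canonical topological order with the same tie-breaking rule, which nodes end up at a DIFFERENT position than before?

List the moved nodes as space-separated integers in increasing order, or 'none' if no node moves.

Old toposort: [0, 5, 6, 7, 3, 4, 1, 2]
Added edge 1->5
Recompute Kahn (smallest-id tiebreak):
  initial in-degrees: [0, 1, 4, 1, 3, 1, 0, 0]
  ready (indeg=0): [0, 6, 7]
  pop 0: indeg[2]->3; indeg[4]->2 | ready=[6, 7] | order so far=[0]
  pop 6: no out-edges | ready=[7] | order so far=[0, 6]
  pop 7: indeg[3]->0; indeg[4]->1 | ready=[3] | order so far=[0, 6, 7]
  pop 3: indeg[2]->2; indeg[4]->0 | ready=[4] | order so far=[0, 6, 7, 3]
  pop 4: indeg[1]->0; indeg[2]->1 | ready=[1] | order so far=[0, 6, 7, 3, 4]
  pop 1: indeg[5]->0 | ready=[5] | order so far=[0, 6, 7, 3, 4, 1]
  pop 5: indeg[2]->0 | ready=[2] | order so far=[0, 6, 7, 3, 4, 1, 5]
  pop 2: no out-edges | ready=[] | order so far=[0, 6, 7, 3, 4, 1, 5, 2]
New canonical toposort: [0, 6, 7, 3, 4, 1, 5, 2]
Compare positions:
  Node 0: index 0 -> 0 (same)
  Node 1: index 6 -> 5 (moved)
  Node 2: index 7 -> 7 (same)
  Node 3: index 4 -> 3 (moved)
  Node 4: index 5 -> 4 (moved)
  Node 5: index 1 -> 6 (moved)
  Node 6: index 2 -> 1 (moved)
  Node 7: index 3 -> 2 (moved)
Nodes that changed position: 1 3 4 5 6 7

Answer: 1 3 4 5 6 7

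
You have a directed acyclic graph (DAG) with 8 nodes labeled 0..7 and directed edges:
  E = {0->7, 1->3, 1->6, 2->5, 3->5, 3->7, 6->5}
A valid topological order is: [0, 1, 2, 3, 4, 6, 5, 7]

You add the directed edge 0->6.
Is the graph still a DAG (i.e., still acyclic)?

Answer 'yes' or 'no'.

Answer: yes

Derivation:
Given toposort: [0, 1, 2, 3, 4, 6, 5, 7]
Position of 0: index 0; position of 6: index 5
New edge 0->6: forward
Forward edge: respects the existing order. Still a DAG, same toposort still valid.
Still a DAG? yes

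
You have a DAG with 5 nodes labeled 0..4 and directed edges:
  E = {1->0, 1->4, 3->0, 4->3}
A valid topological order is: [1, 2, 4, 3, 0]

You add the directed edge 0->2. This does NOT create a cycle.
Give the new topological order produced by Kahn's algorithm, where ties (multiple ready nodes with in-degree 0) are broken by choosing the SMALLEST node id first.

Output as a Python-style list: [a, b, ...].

Old toposort: [1, 2, 4, 3, 0]
Added edge: 0->2
Position of 0 (4) > position of 2 (1). Must reorder: 0 must now come before 2.
Run Kahn's algorithm (break ties by smallest node id):
  initial in-degrees: [2, 0, 1, 1, 1]
  ready (indeg=0): [1]
  pop 1: indeg[0]->1; indeg[4]->0 | ready=[4] | order so far=[1]
  pop 4: indeg[3]->0 | ready=[3] | order so far=[1, 4]
  pop 3: indeg[0]->0 | ready=[0] | order so far=[1, 4, 3]
  pop 0: indeg[2]->0 | ready=[2] | order so far=[1, 4, 3, 0]
  pop 2: no out-edges | ready=[] | order so far=[1, 4, 3, 0, 2]
  Result: [1, 4, 3, 0, 2]

Answer: [1, 4, 3, 0, 2]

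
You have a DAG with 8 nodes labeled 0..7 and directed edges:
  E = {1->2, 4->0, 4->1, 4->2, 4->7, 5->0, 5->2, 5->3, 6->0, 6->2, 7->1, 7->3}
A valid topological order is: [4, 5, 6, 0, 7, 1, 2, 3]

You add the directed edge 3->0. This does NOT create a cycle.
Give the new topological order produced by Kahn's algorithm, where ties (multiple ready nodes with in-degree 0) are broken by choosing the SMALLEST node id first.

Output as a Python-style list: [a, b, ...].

Answer: [4, 5, 6, 7, 1, 2, 3, 0]

Derivation:
Old toposort: [4, 5, 6, 0, 7, 1, 2, 3]
Added edge: 3->0
Position of 3 (7) > position of 0 (3). Must reorder: 3 must now come before 0.
Run Kahn's algorithm (break ties by smallest node id):
  initial in-degrees: [4, 2, 4, 2, 0, 0, 0, 1]
  ready (indeg=0): [4, 5, 6]
  pop 4: indeg[0]->3; indeg[1]->1; indeg[2]->3; indeg[7]->0 | ready=[5, 6, 7] | order so far=[4]
  pop 5: indeg[0]->2; indeg[2]->2; indeg[3]->1 | ready=[6, 7] | order so far=[4, 5]
  pop 6: indeg[0]->1; indeg[2]->1 | ready=[7] | order so far=[4, 5, 6]
  pop 7: indeg[1]->0; indeg[3]->0 | ready=[1, 3] | order so far=[4, 5, 6, 7]
  pop 1: indeg[2]->0 | ready=[2, 3] | order so far=[4, 5, 6, 7, 1]
  pop 2: no out-edges | ready=[3] | order so far=[4, 5, 6, 7, 1, 2]
  pop 3: indeg[0]->0 | ready=[0] | order so far=[4, 5, 6, 7, 1, 2, 3]
  pop 0: no out-edges | ready=[] | order so far=[4, 5, 6, 7, 1, 2, 3, 0]
  Result: [4, 5, 6, 7, 1, 2, 3, 0]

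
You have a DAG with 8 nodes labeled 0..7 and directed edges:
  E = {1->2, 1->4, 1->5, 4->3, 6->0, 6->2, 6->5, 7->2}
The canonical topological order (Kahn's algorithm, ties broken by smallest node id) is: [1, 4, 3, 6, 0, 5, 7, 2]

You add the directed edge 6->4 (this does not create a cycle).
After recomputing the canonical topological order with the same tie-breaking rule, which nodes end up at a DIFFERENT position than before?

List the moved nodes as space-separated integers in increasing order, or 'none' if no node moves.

Answer: 0 3 4 6

Derivation:
Old toposort: [1, 4, 3, 6, 0, 5, 7, 2]
Added edge 6->4
Recompute Kahn (smallest-id tiebreak):
  initial in-degrees: [1, 0, 3, 1, 2, 2, 0, 0]
  ready (indeg=0): [1, 6, 7]
  pop 1: indeg[2]->2; indeg[4]->1; indeg[5]->1 | ready=[6, 7] | order so far=[1]
  pop 6: indeg[0]->0; indeg[2]->1; indeg[4]->0; indeg[5]->0 | ready=[0, 4, 5, 7] | order so far=[1, 6]
  pop 0: no out-edges | ready=[4, 5, 7] | order so far=[1, 6, 0]
  pop 4: indeg[3]->0 | ready=[3, 5, 7] | order so far=[1, 6, 0, 4]
  pop 3: no out-edges | ready=[5, 7] | order so far=[1, 6, 0, 4, 3]
  pop 5: no out-edges | ready=[7] | order so far=[1, 6, 0, 4, 3, 5]
  pop 7: indeg[2]->0 | ready=[2] | order so far=[1, 6, 0, 4, 3, 5, 7]
  pop 2: no out-edges | ready=[] | order so far=[1, 6, 0, 4, 3, 5, 7, 2]
New canonical toposort: [1, 6, 0, 4, 3, 5, 7, 2]
Compare positions:
  Node 0: index 4 -> 2 (moved)
  Node 1: index 0 -> 0 (same)
  Node 2: index 7 -> 7 (same)
  Node 3: index 2 -> 4 (moved)
  Node 4: index 1 -> 3 (moved)
  Node 5: index 5 -> 5 (same)
  Node 6: index 3 -> 1 (moved)
  Node 7: index 6 -> 6 (same)
Nodes that changed position: 0 3 4 6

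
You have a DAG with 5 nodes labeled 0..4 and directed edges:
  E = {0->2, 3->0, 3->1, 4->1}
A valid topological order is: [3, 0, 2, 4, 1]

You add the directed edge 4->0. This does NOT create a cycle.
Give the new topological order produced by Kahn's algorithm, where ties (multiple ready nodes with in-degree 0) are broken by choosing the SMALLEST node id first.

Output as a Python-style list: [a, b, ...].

Answer: [3, 4, 0, 1, 2]

Derivation:
Old toposort: [3, 0, 2, 4, 1]
Added edge: 4->0
Position of 4 (3) > position of 0 (1). Must reorder: 4 must now come before 0.
Run Kahn's algorithm (break ties by smallest node id):
  initial in-degrees: [2, 2, 1, 0, 0]
  ready (indeg=0): [3, 4]
  pop 3: indeg[0]->1; indeg[1]->1 | ready=[4] | order so far=[3]
  pop 4: indeg[0]->0; indeg[1]->0 | ready=[0, 1] | order so far=[3, 4]
  pop 0: indeg[2]->0 | ready=[1, 2] | order so far=[3, 4, 0]
  pop 1: no out-edges | ready=[2] | order so far=[3, 4, 0, 1]
  pop 2: no out-edges | ready=[] | order so far=[3, 4, 0, 1, 2]
  Result: [3, 4, 0, 1, 2]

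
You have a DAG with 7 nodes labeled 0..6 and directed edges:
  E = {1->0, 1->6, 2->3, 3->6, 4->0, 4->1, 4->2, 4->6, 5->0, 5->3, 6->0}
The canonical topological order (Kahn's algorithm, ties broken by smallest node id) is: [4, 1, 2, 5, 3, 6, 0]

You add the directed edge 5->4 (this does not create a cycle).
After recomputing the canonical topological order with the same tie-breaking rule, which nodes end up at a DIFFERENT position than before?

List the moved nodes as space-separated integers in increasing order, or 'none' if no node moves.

Old toposort: [4, 1, 2, 5, 3, 6, 0]
Added edge 5->4
Recompute Kahn (smallest-id tiebreak):
  initial in-degrees: [4, 1, 1, 2, 1, 0, 3]
  ready (indeg=0): [5]
  pop 5: indeg[0]->3; indeg[3]->1; indeg[4]->0 | ready=[4] | order so far=[5]
  pop 4: indeg[0]->2; indeg[1]->0; indeg[2]->0; indeg[6]->2 | ready=[1, 2] | order so far=[5, 4]
  pop 1: indeg[0]->1; indeg[6]->1 | ready=[2] | order so far=[5, 4, 1]
  pop 2: indeg[3]->0 | ready=[3] | order so far=[5, 4, 1, 2]
  pop 3: indeg[6]->0 | ready=[6] | order so far=[5, 4, 1, 2, 3]
  pop 6: indeg[0]->0 | ready=[0] | order so far=[5, 4, 1, 2, 3, 6]
  pop 0: no out-edges | ready=[] | order so far=[5, 4, 1, 2, 3, 6, 0]
New canonical toposort: [5, 4, 1, 2, 3, 6, 0]
Compare positions:
  Node 0: index 6 -> 6 (same)
  Node 1: index 1 -> 2 (moved)
  Node 2: index 2 -> 3 (moved)
  Node 3: index 4 -> 4 (same)
  Node 4: index 0 -> 1 (moved)
  Node 5: index 3 -> 0 (moved)
  Node 6: index 5 -> 5 (same)
Nodes that changed position: 1 2 4 5

Answer: 1 2 4 5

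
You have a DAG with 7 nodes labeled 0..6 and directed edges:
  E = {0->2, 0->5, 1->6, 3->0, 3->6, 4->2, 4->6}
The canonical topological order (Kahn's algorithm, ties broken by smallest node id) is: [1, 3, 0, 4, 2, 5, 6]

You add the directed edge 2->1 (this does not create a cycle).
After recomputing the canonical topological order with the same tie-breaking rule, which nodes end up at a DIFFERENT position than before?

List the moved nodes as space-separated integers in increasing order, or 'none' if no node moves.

Answer: 0 1 2 3 4

Derivation:
Old toposort: [1, 3, 0, 4, 2, 5, 6]
Added edge 2->1
Recompute Kahn (smallest-id tiebreak):
  initial in-degrees: [1, 1, 2, 0, 0, 1, 3]
  ready (indeg=0): [3, 4]
  pop 3: indeg[0]->0; indeg[6]->2 | ready=[0, 4] | order so far=[3]
  pop 0: indeg[2]->1; indeg[5]->0 | ready=[4, 5] | order so far=[3, 0]
  pop 4: indeg[2]->0; indeg[6]->1 | ready=[2, 5] | order so far=[3, 0, 4]
  pop 2: indeg[1]->0 | ready=[1, 5] | order so far=[3, 0, 4, 2]
  pop 1: indeg[6]->0 | ready=[5, 6] | order so far=[3, 0, 4, 2, 1]
  pop 5: no out-edges | ready=[6] | order so far=[3, 0, 4, 2, 1, 5]
  pop 6: no out-edges | ready=[] | order so far=[3, 0, 4, 2, 1, 5, 6]
New canonical toposort: [3, 0, 4, 2, 1, 5, 6]
Compare positions:
  Node 0: index 2 -> 1 (moved)
  Node 1: index 0 -> 4 (moved)
  Node 2: index 4 -> 3 (moved)
  Node 3: index 1 -> 0 (moved)
  Node 4: index 3 -> 2 (moved)
  Node 5: index 5 -> 5 (same)
  Node 6: index 6 -> 6 (same)
Nodes that changed position: 0 1 2 3 4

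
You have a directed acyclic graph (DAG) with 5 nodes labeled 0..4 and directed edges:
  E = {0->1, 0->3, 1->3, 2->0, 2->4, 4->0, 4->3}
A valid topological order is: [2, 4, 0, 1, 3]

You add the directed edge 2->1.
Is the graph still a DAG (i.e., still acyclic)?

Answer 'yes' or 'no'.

Answer: yes

Derivation:
Given toposort: [2, 4, 0, 1, 3]
Position of 2: index 0; position of 1: index 3
New edge 2->1: forward
Forward edge: respects the existing order. Still a DAG, same toposort still valid.
Still a DAG? yes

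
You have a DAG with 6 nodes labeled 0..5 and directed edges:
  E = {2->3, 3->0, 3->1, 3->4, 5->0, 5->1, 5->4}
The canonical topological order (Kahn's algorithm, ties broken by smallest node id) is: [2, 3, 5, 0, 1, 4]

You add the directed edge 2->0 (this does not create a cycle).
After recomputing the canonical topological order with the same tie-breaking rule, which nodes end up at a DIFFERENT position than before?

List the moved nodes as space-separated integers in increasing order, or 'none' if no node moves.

Answer: none

Derivation:
Old toposort: [2, 3, 5, 0, 1, 4]
Added edge 2->0
Recompute Kahn (smallest-id tiebreak):
  initial in-degrees: [3, 2, 0, 1, 2, 0]
  ready (indeg=0): [2, 5]
  pop 2: indeg[0]->2; indeg[3]->0 | ready=[3, 5] | order so far=[2]
  pop 3: indeg[0]->1; indeg[1]->1; indeg[4]->1 | ready=[5] | order so far=[2, 3]
  pop 5: indeg[0]->0; indeg[1]->0; indeg[4]->0 | ready=[0, 1, 4] | order so far=[2, 3, 5]
  pop 0: no out-edges | ready=[1, 4] | order so far=[2, 3, 5, 0]
  pop 1: no out-edges | ready=[4] | order so far=[2, 3, 5, 0, 1]
  pop 4: no out-edges | ready=[] | order so far=[2, 3, 5, 0, 1, 4]
New canonical toposort: [2, 3, 5, 0, 1, 4]
Compare positions:
  Node 0: index 3 -> 3 (same)
  Node 1: index 4 -> 4 (same)
  Node 2: index 0 -> 0 (same)
  Node 3: index 1 -> 1 (same)
  Node 4: index 5 -> 5 (same)
  Node 5: index 2 -> 2 (same)
Nodes that changed position: none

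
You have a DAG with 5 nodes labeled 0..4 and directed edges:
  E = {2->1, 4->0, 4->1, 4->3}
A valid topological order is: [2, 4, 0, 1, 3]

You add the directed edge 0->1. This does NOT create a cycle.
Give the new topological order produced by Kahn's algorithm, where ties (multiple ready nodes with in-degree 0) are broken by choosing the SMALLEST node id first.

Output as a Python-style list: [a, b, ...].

Answer: [2, 4, 0, 1, 3]

Derivation:
Old toposort: [2, 4, 0, 1, 3]
Added edge: 0->1
Position of 0 (2) < position of 1 (3). Old order still valid.
Run Kahn's algorithm (break ties by smallest node id):
  initial in-degrees: [1, 3, 0, 1, 0]
  ready (indeg=0): [2, 4]
  pop 2: indeg[1]->2 | ready=[4] | order so far=[2]
  pop 4: indeg[0]->0; indeg[1]->1; indeg[3]->0 | ready=[0, 3] | order so far=[2, 4]
  pop 0: indeg[1]->0 | ready=[1, 3] | order so far=[2, 4, 0]
  pop 1: no out-edges | ready=[3] | order so far=[2, 4, 0, 1]
  pop 3: no out-edges | ready=[] | order so far=[2, 4, 0, 1, 3]
  Result: [2, 4, 0, 1, 3]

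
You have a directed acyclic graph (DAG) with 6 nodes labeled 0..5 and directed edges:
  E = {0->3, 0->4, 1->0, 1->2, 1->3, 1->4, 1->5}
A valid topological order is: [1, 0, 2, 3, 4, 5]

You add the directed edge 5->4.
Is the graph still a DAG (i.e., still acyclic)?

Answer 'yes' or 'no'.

Answer: yes

Derivation:
Given toposort: [1, 0, 2, 3, 4, 5]
Position of 5: index 5; position of 4: index 4
New edge 5->4: backward (u after v in old order)
Backward edge: old toposort is now invalid. Check if this creates a cycle.
Does 4 already reach 5? Reachable from 4: [4]. NO -> still a DAG (reorder needed).
Still a DAG? yes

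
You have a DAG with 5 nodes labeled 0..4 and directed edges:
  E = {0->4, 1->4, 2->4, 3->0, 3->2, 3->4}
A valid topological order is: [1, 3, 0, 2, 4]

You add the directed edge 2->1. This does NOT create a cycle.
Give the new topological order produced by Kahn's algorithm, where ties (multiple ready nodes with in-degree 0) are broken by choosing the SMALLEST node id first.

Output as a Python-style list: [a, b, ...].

Answer: [3, 0, 2, 1, 4]

Derivation:
Old toposort: [1, 3, 0, 2, 4]
Added edge: 2->1
Position of 2 (3) > position of 1 (0). Must reorder: 2 must now come before 1.
Run Kahn's algorithm (break ties by smallest node id):
  initial in-degrees: [1, 1, 1, 0, 4]
  ready (indeg=0): [3]
  pop 3: indeg[0]->0; indeg[2]->0; indeg[4]->3 | ready=[0, 2] | order so far=[3]
  pop 0: indeg[4]->2 | ready=[2] | order so far=[3, 0]
  pop 2: indeg[1]->0; indeg[4]->1 | ready=[1] | order so far=[3, 0, 2]
  pop 1: indeg[4]->0 | ready=[4] | order so far=[3, 0, 2, 1]
  pop 4: no out-edges | ready=[] | order so far=[3, 0, 2, 1, 4]
  Result: [3, 0, 2, 1, 4]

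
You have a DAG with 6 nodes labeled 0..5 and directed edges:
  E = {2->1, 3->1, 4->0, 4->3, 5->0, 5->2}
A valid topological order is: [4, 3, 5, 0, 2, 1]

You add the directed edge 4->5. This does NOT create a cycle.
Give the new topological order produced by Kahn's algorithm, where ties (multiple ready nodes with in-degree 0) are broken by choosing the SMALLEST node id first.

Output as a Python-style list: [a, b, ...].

Old toposort: [4, 3, 5, 0, 2, 1]
Added edge: 4->5
Position of 4 (0) < position of 5 (2). Old order still valid.
Run Kahn's algorithm (break ties by smallest node id):
  initial in-degrees: [2, 2, 1, 1, 0, 1]
  ready (indeg=0): [4]
  pop 4: indeg[0]->1; indeg[3]->0; indeg[5]->0 | ready=[3, 5] | order so far=[4]
  pop 3: indeg[1]->1 | ready=[5] | order so far=[4, 3]
  pop 5: indeg[0]->0; indeg[2]->0 | ready=[0, 2] | order so far=[4, 3, 5]
  pop 0: no out-edges | ready=[2] | order so far=[4, 3, 5, 0]
  pop 2: indeg[1]->0 | ready=[1] | order so far=[4, 3, 5, 0, 2]
  pop 1: no out-edges | ready=[] | order so far=[4, 3, 5, 0, 2, 1]
  Result: [4, 3, 5, 0, 2, 1]

Answer: [4, 3, 5, 0, 2, 1]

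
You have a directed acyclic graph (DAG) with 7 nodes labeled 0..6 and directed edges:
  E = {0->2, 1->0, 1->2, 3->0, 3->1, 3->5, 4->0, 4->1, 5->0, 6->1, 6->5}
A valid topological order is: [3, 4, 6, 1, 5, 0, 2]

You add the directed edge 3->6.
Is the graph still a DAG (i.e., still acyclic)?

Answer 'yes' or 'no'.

Answer: yes

Derivation:
Given toposort: [3, 4, 6, 1, 5, 0, 2]
Position of 3: index 0; position of 6: index 2
New edge 3->6: forward
Forward edge: respects the existing order. Still a DAG, same toposort still valid.
Still a DAG? yes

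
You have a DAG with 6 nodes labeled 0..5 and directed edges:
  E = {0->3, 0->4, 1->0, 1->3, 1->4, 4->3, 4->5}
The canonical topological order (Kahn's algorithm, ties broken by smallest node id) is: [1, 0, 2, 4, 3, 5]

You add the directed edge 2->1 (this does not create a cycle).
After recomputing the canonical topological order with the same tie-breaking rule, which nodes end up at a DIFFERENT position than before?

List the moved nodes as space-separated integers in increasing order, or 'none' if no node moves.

Old toposort: [1, 0, 2, 4, 3, 5]
Added edge 2->1
Recompute Kahn (smallest-id tiebreak):
  initial in-degrees: [1, 1, 0, 3, 2, 1]
  ready (indeg=0): [2]
  pop 2: indeg[1]->0 | ready=[1] | order so far=[2]
  pop 1: indeg[0]->0; indeg[3]->2; indeg[4]->1 | ready=[0] | order so far=[2, 1]
  pop 0: indeg[3]->1; indeg[4]->0 | ready=[4] | order so far=[2, 1, 0]
  pop 4: indeg[3]->0; indeg[5]->0 | ready=[3, 5] | order so far=[2, 1, 0, 4]
  pop 3: no out-edges | ready=[5] | order so far=[2, 1, 0, 4, 3]
  pop 5: no out-edges | ready=[] | order so far=[2, 1, 0, 4, 3, 5]
New canonical toposort: [2, 1, 0, 4, 3, 5]
Compare positions:
  Node 0: index 1 -> 2 (moved)
  Node 1: index 0 -> 1 (moved)
  Node 2: index 2 -> 0 (moved)
  Node 3: index 4 -> 4 (same)
  Node 4: index 3 -> 3 (same)
  Node 5: index 5 -> 5 (same)
Nodes that changed position: 0 1 2

Answer: 0 1 2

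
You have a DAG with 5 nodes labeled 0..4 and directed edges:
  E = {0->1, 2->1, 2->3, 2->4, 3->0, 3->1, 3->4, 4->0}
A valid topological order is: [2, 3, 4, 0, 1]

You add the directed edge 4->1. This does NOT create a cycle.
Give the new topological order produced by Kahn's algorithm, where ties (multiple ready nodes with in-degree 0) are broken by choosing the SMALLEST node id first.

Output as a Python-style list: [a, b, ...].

Old toposort: [2, 3, 4, 0, 1]
Added edge: 4->1
Position of 4 (2) < position of 1 (4). Old order still valid.
Run Kahn's algorithm (break ties by smallest node id):
  initial in-degrees: [2, 4, 0, 1, 2]
  ready (indeg=0): [2]
  pop 2: indeg[1]->3; indeg[3]->0; indeg[4]->1 | ready=[3] | order so far=[2]
  pop 3: indeg[0]->1; indeg[1]->2; indeg[4]->0 | ready=[4] | order so far=[2, 3]
  pop 4: indeg[0]->0; indeg[1]->1 | ready=[0] | order so far=[2, 3, 4]
  pop 0: indeg[1]->0 | ready=[1] | order so far=[2, 3, 4, 0]
  pop 1: no out-edges | ready=[] | order so far=[2, 3, 4, 0, 1]
  Result: [2, 3, 4, 0, 1]

Answer: [2, 3, 4, 0, 1]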